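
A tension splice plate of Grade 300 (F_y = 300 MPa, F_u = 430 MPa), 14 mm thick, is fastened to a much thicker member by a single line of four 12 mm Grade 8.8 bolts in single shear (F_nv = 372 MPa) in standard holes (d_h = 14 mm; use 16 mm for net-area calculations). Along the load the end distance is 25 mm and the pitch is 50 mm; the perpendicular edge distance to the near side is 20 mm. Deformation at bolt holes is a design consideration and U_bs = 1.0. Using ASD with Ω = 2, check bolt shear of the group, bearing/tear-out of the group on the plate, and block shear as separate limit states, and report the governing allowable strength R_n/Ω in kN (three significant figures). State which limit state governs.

84.1 kN (bolt shear governs)

Bolt shear: A_b = π·12²/4 = 113.1 mm²; R_n = 372 × 113.1 × 4 × 1 / 1000 = 168.3 kN → 168.3 / 2 = 84.1 kN.
Bearing: edge l_c = 18, r_n = 130 kN; interior l_c = 36, r_n = 173.4 kN; R_n = 130 + 3·173.4 = 650.2 kN → 325 kN.
Block shear: A_gv = 2450, A_nv = 1666, A_nt = 168 mm²; R_n = min(0.6F_uA_nv, 0.6F_yA_gv) + U_bs·F_u·A_nt = 502.1 kN → 251 kN.
Bolt shear governs: 84.1 kN.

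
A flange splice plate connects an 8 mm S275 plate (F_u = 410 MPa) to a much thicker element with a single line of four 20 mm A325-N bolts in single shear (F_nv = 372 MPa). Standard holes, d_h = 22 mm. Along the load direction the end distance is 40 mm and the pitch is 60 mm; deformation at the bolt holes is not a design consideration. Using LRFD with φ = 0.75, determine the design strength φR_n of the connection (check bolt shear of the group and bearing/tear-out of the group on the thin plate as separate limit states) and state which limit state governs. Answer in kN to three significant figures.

351 kN (bolt shear governs)

Bolt shear: A_b = π·20²/4 = 314.2 mm²; R_n = 372 × 314.2 × 4 × 1 / 1000 = 467.5 kN → 0.75 × 467.5 = 351 kN.
Bearing (1.5 l_c t F_u ≤ 3.0 d t F_u): upper limit = 3.0·20·8·410 / 1000 = 196.8 kN.
  Edge l_c = 40 − 22/2 = 29 → r_n = 142.7 kN; interior l_c = 60 − 22 = 38 → r_n = 187 kN.
  R_n,bearing = 1·142.7 + 3·187 = 703.6 kN → 0.75 × 703.6 = 528 kN.
Bolt shear governs: 351 kN.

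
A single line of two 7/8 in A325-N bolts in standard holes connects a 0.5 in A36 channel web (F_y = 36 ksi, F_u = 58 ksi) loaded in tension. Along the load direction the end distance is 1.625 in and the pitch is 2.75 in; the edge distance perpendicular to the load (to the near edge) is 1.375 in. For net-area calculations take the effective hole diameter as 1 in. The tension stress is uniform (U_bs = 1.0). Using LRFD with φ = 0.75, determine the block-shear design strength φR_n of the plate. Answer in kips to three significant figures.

54.5 kips

Shear plane L_v = 1.625 + 1·2.75 = 4.375 in; A_gv = 4.375 × 0.5 = 2.188 in².
A_nv = (4.375 − 1.5·1) × 0.5 = 1.438 in².
A_nt = (1.375 − 0.5·1) × 0.5 = 0.4375 in².
0.6 F_u A_nv = 50.02 kips; 0.6 F_y A_gv = 47.25 kips → shear yielding governs the shear term.
R_n = 47.25 + 1.0 × 58 × 0.4375 = 72.62 kips.
Design strength φR_n = 0.75 × 72.62 = 54.5 kips.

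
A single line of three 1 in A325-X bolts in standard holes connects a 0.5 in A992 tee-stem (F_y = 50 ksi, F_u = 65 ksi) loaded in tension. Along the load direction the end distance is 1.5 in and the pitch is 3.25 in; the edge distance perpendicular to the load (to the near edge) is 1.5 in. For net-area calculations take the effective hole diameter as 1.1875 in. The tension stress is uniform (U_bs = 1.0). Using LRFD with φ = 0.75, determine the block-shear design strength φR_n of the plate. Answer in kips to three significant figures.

Shear plane L_v = 1.5 + 2·3.25 = 8 in; A_gv = 8 × 0.5 = 4 in².
A_nv = (8 − 2.5·1.1875) × 0.5 = 2.516 in².
A_nt = (1.5 − 0.5·1.1875) × 0.5 = 0.4531 in².
0.6 F_u A_nv = 98.11 kips; 0.6 F_y A_gv = 120 kips → shear rupture governs the shear term.
R_n = 98.11 + 1.0 × 65 × 0.4531 = 127.6 kips.
Design strength φR_n = 0.75 × 127.6 = 95.7 kips.

95.7 kips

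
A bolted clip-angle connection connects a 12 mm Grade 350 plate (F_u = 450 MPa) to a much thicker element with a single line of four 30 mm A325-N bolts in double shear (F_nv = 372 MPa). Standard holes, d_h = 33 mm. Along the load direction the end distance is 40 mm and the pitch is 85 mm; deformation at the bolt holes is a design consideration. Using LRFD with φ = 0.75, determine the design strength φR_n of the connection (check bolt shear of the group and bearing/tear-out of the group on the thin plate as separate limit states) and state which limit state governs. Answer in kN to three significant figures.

Bolt shear: A_b = π·30²/4 = 706.9 mm²; R_n = 372 × 706.9 × 4 × 2 / 1000 = 2104 kN → 0.75 × 2104 = 1580 kN.
Bearing (1.2 l_c t F_u ≤ 2.4 d t F_u): upper limit = 2.4·30·12·450 / 1000 = 388.8 kN.
  Edge l_c = 40 − 33/2 = 23.5 → r_n = 152.3 kN; interior l_c = 85 − 33 = 52 → r_n = 337 kN.
  R_n,bearing = 1·152.3 + 3·337 = 1163 kN → 0.75 × 1163 = 872 kN.
Bearing governs: 872 kN.

872 kN (bearing governs)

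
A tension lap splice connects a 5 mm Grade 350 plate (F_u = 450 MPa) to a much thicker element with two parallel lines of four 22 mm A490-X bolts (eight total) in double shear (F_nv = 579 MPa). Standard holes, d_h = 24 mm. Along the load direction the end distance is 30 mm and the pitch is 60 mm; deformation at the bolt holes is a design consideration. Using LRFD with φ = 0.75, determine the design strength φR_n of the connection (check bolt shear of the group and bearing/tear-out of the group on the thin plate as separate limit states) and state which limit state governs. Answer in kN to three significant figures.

Bolt shear: A_b = π·22²/4 = 380.1 mm²; R_n = 579 × 380.1 × 8 × 2 / 1000 = 3522 kN → 0.75 × 3522 = 2640 kN.
Bearing (1.2 l_c t F_u ≤ 2.4 d t F_u): upper limit = 2.4·22·5·450 / 1000 = 118.8 kN.
  Edge l_c = 30 − 24/2 = 18 → r_n = 48.6 kN; interior l_c = 60 − 24 = 36 → r_n = 97.2 kN.
  R_n,bearing = 2·48.6 + 6·97.2 = 680.4 kN → 0.75 × 680.4 = 510 kN.
Bearing governs: 510 kN.

510 kN (bearing governs)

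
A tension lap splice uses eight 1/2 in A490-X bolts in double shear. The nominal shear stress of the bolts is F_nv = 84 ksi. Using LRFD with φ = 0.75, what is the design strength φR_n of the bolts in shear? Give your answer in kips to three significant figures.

A_b = π × 0.5² / 4 = 0.1963 in².
R_n = F_nv · A_b · n · n_s = 84 × 0.1963 × 8 × 2 = 263.9 kips.
Design strength φR_n = 0.75 × 263.9 = 198 kips.

198 kips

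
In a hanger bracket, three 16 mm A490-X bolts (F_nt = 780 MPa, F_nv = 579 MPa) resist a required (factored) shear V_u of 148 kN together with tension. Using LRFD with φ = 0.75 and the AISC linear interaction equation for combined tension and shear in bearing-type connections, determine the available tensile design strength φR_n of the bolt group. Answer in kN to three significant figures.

A_b = π·16²/4 = 201.1 mm²; f_rv = 148 × 1000 / (3 × 201.1) = 245.4 MPa.
F'_nt = 1.3 F_nt − (F_nt / φF_nv) f_rv = 1.3·780 − (780/(0.75·579))·245.4 = 573.3 MPa, capped at F_nt → F'_nt = 573.3 MPa.
R_n = F'_nt · A_b · n = 573.3 × 201.1 × 3 / 1000 = 345.8 kN.
Design strength φR_n = 0.75 × 345.8 = 259 kN.

259 kN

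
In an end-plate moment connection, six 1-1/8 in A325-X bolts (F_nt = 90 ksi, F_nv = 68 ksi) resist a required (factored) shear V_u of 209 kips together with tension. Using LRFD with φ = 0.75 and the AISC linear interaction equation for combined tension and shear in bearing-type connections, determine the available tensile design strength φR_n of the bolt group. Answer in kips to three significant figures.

247 kips

A_b = π·1.125²/4 = 0.994 in²; f_rv = 209 / (6 × 0.994) = 35.04 ksi.
F'_nt = 1.3 F_nt − (F_nt / φF_nv) f_rv = 1.3·90 − (90/(0.75·68))·35.04 = 55.16 ksi, capped at F_nt → F'_nt = 55.16 ksi.
R_n = F'_nt · A_b · n = 55.16 × 0.994 × 6 = 329 kips.
Design strength φR_n = 0.75 × 329 = 247 kips.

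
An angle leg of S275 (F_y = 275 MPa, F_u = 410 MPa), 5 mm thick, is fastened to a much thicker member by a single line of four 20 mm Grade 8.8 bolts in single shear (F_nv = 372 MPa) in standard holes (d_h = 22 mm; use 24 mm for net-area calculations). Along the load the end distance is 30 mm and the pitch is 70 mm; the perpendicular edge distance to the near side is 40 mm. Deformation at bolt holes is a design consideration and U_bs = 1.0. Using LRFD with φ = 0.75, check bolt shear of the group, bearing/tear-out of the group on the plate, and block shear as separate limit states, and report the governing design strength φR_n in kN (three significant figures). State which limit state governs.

Bolt shear: A_b = π·20²/4 = 314.2 mm²; R_n = 372 × 314.2 × 4 × 1 / 1000 = 467.5 kN → 0.75 × 467.5 = 351 kN.
Bearing: edge l_c = 19, r_n = 46.74 kN; interior l_c = 48, r_n = 98.4 kN; R_n = 46.74 + 3·98.4 = 341.9 kN → 256 kN.
Block shear: A_gv = 1200, A_nv = 780, A_nt = 140 mm²; R_n = min(0.6F_uA_nv, 0.6F_yA_gv) + U_bs·F_u·A_nt = 249.3 kN → 187 kN.
Block shear governs: 187 kN.

187 kN (block shear governs)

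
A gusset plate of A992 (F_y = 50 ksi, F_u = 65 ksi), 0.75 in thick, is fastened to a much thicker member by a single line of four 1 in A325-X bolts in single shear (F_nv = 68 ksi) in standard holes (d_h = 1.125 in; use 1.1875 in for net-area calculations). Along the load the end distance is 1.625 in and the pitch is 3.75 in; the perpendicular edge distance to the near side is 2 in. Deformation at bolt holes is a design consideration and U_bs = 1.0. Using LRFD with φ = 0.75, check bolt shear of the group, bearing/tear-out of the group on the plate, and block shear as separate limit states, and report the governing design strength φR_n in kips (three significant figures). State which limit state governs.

160 kips (bolt shear governs)

Bolt shear: A_b = π·1²/4 = 0.7854 in²; R_n = 68 × 0.7854 × 4 × 1 = 213.6 kips → 0.75 × 213.6 = 160 kips.
Bearing: edge l_c = 1.062, r_n = 62.16 kips; interior l_c = 2.625, r_n = 117 kips; R_n = 62.16 + 3·117 = 413.2 kips → 310 kips.
Block shear: A_gv = 9.656, A_nv = 6.539, A_nt = 1.055 in²; R_n = min(0.6F_uA_nv, 0.6F_yA_gv) + U_bs·F_u·A_nt = 323.6 kips → 243 kips.
Bolt shear governs: 160 kips.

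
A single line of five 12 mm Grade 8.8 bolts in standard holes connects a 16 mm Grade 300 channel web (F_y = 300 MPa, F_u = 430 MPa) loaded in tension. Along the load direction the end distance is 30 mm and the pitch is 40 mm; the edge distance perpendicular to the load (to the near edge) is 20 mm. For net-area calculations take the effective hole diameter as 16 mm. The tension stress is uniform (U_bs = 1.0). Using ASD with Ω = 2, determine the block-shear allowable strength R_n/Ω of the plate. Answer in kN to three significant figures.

Shear plane L_v = 30 + 4·40 = 190 mm; A_gv = 190 × 16 = 3040 mm².
A_nv = (190 − 4.5·16) × 16 = 1888 mm².
A_nt = (20 − 0.5·16) × 16 = 192 mm².
0.6 F_u A_nv = 487.1 kN; 0.6 F_y A_gv = 547.2 kN → shear rupture governs the shear term.
R_n = 487.1 + 1.0 × 430 × 192 / 1000 = 569.7 kN.
Allowable strength R_n/Ω = 569.7 / 2 = 285 kN.

285 kN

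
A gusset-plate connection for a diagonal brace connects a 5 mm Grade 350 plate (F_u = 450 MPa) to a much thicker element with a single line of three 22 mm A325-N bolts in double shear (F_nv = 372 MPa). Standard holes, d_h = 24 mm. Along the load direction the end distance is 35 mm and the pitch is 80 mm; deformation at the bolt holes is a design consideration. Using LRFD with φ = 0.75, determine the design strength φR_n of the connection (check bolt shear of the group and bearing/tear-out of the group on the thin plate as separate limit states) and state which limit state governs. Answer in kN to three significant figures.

Bolt shear: A_b = π·22²/4 = 380.1 mm²; R_n = 372 × 380.1 × 3 × 2 / 1000 = 848.5 kN → 0.75 × 848.5 = 636 kN.
Bearing (1.2 l_c t F_u ≤ 2.4 d t F_u): upper limit = 2.4·22·5·450 / 1000 = 118.8 kN.
  Edge l_c = 35 − 24/2 = 23 → r_n = 62.1 kN; interior l_c = 80 − 24 = 56 → r_n = 118.8 kN.
  R_n,bearing = 1·62.1 + 2·118.8 = 299.7 kN → 0.75 × 299.7 = 225 kN.
Bearing governs: 225 kN.

225 kN (bearing governs)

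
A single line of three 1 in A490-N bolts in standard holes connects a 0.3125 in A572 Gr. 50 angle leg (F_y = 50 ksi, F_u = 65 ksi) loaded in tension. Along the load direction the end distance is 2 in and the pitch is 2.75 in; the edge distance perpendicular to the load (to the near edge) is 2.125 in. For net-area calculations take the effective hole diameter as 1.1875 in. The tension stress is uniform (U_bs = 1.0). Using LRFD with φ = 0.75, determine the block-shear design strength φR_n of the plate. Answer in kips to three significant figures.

Shear plane L_v = 2 + 2·2.75 = 7.5 in; A_gv = 7.5 × 0.3125 = 2.344 in².
A_nv = (7.5 − 2.5·1.1875) × 0.3125 = 1.416 in².
A_nt = (2.125 − 0.5·1.1875) × 0.3125 = 0.4785 in².
0.6 F_u A_nv = 55.22 kips; 0.6 F_y A_gv = 70.31 kips → shear rupture governs the shear term.
R_n = 55.22 + 1.0 × 65 × 0.4785 = 86.33 kips.
Design strength φR_n = 0.75 × 86.33 = 64.7 kips.

64.7 kips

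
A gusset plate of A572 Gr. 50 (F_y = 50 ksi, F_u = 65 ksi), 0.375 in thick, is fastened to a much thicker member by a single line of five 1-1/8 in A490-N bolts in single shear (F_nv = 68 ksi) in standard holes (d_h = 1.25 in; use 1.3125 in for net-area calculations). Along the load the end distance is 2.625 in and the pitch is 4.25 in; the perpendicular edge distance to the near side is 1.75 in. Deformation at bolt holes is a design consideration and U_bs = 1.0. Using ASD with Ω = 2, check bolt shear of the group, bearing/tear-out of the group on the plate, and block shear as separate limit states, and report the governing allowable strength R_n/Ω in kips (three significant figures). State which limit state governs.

Bolt shear: A_b = π·1.125²/4 = 0.994 in²; R_n = 68 × 0.994 × 5 × 1 = 338 kips → 338 / 2 = 169 kips.
Bearing: edge l_c = 2, r_n = 58.5 kips; interior l_c = 3, r_n = 65.81 kips; R_n = 58.5 + 4·65.81 = 321.8 kips → 161 kips.
Block shear: A_gv = 7.359, A_nv = 5.145, A_nt = 0.4102 in²; R_n = min(0.6F_uA_nv, 0.6F_yA_gv) + U_bs·F_u·A_nt = 227.3 kips → 114 kips.
Block shear governs: 114 kips.

114 kips (block shear governs)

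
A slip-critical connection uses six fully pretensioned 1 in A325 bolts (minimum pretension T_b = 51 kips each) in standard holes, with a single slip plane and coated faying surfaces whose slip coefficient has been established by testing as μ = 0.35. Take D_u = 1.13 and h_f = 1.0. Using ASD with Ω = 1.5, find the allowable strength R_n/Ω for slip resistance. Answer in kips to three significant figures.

80.7 kips

R_n = μ · D_u · h_f · T_b · n_s · n_b = 0.35 × 1.13 × 1.0 × 51 × 1 × 6 = 121 kips.
Allowable strength R_n/Ω = 121 / 1.5 = 80.7 kips.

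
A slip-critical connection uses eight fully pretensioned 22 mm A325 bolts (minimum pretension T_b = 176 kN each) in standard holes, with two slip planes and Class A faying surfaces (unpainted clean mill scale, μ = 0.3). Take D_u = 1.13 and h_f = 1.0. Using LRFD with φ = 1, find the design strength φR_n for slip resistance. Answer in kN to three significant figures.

R_n = μ · D_u · h_f · T_b · n_s · n_b = 0.3 × 1.13 × 1.0 × 176 × 2 × 8 = 954.6 kN.
Design strength φR_n = 1 × 954.6 = 955 kN.

955 kN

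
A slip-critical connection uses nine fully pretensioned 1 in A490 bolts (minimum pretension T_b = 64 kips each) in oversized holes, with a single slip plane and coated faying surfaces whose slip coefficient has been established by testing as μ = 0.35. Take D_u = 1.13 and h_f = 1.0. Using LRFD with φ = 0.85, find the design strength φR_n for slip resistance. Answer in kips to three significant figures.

R_n = μ · D_u · h_f · T_b · n_s · n_b = 0.35 × 1.13 × 1.0 × 64 × 1 × 9 = 227.8 kips.
Design strength φR_n = 0.85 × 227.8 = 194 kips.

194 kips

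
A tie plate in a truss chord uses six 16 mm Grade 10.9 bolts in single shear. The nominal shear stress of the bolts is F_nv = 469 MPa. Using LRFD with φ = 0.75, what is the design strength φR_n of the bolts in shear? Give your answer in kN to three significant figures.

A_b = π × 16² / 4 = 201.1 mm².
R_n = F_nv · A_b · n · n_s = 469 × 201.1 × 6 × 1 / 1000 = 565.8 kN.
Design strength φR_n = 0.75 × 565.8 = 424 kN.

424 kN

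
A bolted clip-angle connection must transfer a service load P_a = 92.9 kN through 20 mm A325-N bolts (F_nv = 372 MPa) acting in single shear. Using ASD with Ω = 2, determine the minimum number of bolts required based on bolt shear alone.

A_b = π·20²/4 = 314.2 mm².
Per-bolt allowable strength R_n/Ω = 372 × 314.2 × 1 / 1000 / 2 = 58.43 kN.
n ≥ 92.9 / 58.43 = 1.59 → use 2 bolts.

2 bolts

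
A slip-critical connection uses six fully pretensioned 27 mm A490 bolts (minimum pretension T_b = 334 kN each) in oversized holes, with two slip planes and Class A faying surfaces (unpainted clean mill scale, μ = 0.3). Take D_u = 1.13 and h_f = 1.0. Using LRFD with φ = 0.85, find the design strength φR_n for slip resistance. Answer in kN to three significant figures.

R_n = μ · D_u · h_f · T_b · n_s · n_b = 0.3 × 1.13 × 1.0 × 334 × 2 × 6 = 1359 kN.
Design strength φR_n = 0.85 × 1359 = 1150 kN.

1150 kN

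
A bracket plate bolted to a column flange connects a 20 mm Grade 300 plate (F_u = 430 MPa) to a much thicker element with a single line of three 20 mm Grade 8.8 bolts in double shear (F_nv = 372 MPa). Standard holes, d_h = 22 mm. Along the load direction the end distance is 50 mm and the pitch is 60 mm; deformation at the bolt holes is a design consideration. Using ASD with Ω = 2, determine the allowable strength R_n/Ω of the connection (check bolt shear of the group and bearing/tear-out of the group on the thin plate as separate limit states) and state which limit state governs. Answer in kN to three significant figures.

Bolt shear: A_b = π·20²/4 = 314.2 mm²; R_n = 372 × 314.2 × 3 × 2 / 1000 = 701.2 kN → 701.2 / 2 = 351 kN.
Bearing (1.2 l_c t F_u ≤ 2.4 d t F_u): upper limit = 2.4·20·20·430 / 1000 = 412.8 kN.
  Edge l_c = 50 − 22/2 = 39 → r_n = 402.5 kN; interior l_c = 60 − 22 = 38 → r_n = 392.2 kN.
  R_n,bearing = 1·402.5 + 2·392.2 = 1187 kN → 1187 / 2 = 593 kN.
Bolt shear governs: 351 kN.

351 kN (bolt shear governs)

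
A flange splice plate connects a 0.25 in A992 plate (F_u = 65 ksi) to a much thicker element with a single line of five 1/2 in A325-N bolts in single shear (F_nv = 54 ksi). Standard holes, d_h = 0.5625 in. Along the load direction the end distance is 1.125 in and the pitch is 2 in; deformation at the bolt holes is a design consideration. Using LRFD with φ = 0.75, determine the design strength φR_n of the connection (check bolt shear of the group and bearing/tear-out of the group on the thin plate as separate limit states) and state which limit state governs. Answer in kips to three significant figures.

Bolt shear: A_b = π·0.5²/4 = 0.1963 in²; R_n = 54 × 0.1963 × 5 × 1 = 53.01 kips → 0.75 × 53.01 = 39.8 kips.
Bearing (1.2 l_c t F_u ≤ 2.4 d t F_u): upper limit = 2.4·0.5·0.25·65 = 19.5 kips.
  Edge l_c = 1.125 − 0.5625/2 = 0.8438 → r_n = 16.45 kips; interior l_c = 2 − 0.5625 = 1.438 → r_n = 19.5 kips.
  R_n,bearing = 1·16.45 + 4·19.5 = 94.45 kips → 0.75 × 94.45 = 70.8 kips.
Bolt shear governs: 39.8 kips.

39.8 kips (bolt shear governs)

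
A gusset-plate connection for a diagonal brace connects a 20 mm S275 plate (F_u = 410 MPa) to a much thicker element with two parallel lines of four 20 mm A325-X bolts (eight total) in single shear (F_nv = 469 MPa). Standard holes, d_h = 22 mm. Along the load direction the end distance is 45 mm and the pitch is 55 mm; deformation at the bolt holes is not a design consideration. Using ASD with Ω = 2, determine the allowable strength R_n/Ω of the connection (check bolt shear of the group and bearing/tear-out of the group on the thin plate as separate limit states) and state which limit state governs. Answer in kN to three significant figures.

589 kN (bolt shear governs)

Bolt shear: A_b = π·20²/4 = 314.2 mm²; R_n = 469 × 314.2 × 8 × 1 / 1000 = 1179 kN → 1179 / 2 = 589 kN.
Bearing (1.5 l_c t F_u ≤ 3.0 d t F_u): upper limit = 3.0·20·20·410 / 1000 = 492 kN.
  Edge l_c = 45 − 22/2 = 34 → r_n = 418.2 kN; interior l_c = 55 − 22 = 33 → r_n = 405.9 kN.
  R_n,bearing = 2·418.2 + 6·405.9 = 3272 kN → 3272 / 2 = 1640 kN.
Bolt shear governs: 589 kN.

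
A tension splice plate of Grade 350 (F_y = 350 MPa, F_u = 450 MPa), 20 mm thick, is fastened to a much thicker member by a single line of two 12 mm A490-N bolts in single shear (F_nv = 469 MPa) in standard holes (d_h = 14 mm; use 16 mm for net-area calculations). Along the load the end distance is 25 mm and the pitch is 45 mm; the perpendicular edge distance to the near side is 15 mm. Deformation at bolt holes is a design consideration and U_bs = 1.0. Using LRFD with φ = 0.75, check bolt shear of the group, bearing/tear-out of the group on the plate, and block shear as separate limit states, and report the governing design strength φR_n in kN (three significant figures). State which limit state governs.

79.6 kN (bolt shear governs)

Bolt shear: A_b = π·12²/4 = 113.1 mm²; R_n = 469 × 113.1 × 2 × 1 / 1000 = 106.1 kN → 0.75 × 106.1 = 79.6 kN.
Bearing: edge l_c = 18, r_n = 194.4 kN; interior l_c = 31, r_n = 259.2 kN; R_n = 194.4 + 1·259.2 = 453.6 kN → 340 kN.
Block shear: A_gv = 1400, A_nv = 920, A_nt = 140 mm²; R_n = min(0.6F_uA_nv, 0.6F_yA_gv) + U_bs·F_u·A_nt = 311.4 kN → 234 kN.
Bolt shear governs: 79.6 kN.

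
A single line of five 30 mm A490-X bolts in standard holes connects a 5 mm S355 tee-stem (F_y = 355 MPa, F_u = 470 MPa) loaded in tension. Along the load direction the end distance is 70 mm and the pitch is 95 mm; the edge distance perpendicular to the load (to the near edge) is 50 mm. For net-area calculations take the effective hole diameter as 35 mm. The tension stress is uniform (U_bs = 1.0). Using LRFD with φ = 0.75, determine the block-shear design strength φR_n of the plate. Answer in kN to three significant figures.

367 kN

Shear plane L_v = 70 + 4·95 = 450 mm; A_gv = 450 × 5 = 2250 mm².
A_nv = (450 − 4.5·35) × 5 = 1462 mm².
A_nt = (50 − 0.5·35) × 5 = 162.5 mm².
0.6 F_u A_nv = 412.4 kN; 0.6 F_y A_gv = 479.2 kN → shear rupture governs the shear term.
R_n = 412.4 + 1.0 × 470 × 162.5 / 1000 = 488.8 kN.
Design strength φR_n = 0.75 × 488.8 = 367 kN.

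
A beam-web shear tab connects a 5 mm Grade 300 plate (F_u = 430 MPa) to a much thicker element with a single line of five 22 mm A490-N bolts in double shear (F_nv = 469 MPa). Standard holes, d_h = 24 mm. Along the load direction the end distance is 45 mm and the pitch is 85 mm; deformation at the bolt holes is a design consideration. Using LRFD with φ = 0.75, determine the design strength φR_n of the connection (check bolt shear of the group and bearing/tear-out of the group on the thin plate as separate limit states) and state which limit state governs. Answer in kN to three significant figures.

404 kN (bearing governs)

Bolt shear: A_b = π·22²/4 = 380.1 mm²; R_n = 469 × 380.1 × 5 × 2 / 1000 = 1783 kN → 0.75 × 1783 = 1340 kN.
Bearing (1.2 l_c t F_u ≤ 2.4 d t F_u): upper limit = 2.4·22·5·430 / 1000 = 113.5 kN.
  Edge l_c = 45 − 24/2 = 33 → r_n = 85.14 kN; interior l_c = 85 − 24 = 61 → r_n = 113.5 kN.
  R_n,bearing = 1·85.14 + 4·113.5 = 539.2 kN → 0.75 × 539.2 = 404 kN.
Bearing governs: 404 kN.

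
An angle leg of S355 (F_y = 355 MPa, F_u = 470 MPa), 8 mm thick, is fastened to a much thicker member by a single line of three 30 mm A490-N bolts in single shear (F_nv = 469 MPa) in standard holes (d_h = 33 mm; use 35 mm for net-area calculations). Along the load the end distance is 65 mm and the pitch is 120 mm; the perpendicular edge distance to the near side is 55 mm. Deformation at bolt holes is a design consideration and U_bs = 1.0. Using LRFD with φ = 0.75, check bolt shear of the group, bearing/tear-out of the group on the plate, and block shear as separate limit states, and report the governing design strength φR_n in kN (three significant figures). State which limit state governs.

Bolt shear: A_b = π·30²/4 = 706.9 mm²; R_n = 469 × 706.9 × 3 × 1 / 1000 = 994.5 kN → 0.75 × 994.5 = 746 kN.
Bearing: edge l_c = 48.5, r_n = 218.8 kN; interior l_c = 87, r_n = 270.7 kN; R_n = 218.8 + 2·270.7 = 760.3 kN → 570 kN.
Block shear: A_gv = 2440, A_nv = 1740, A_nt = 300 mm²; R_n = min(0.6F_uA_nv, 0.6F_yA_gv) + U_bs·F_u·A_nt = 631.7 kN → 474 kN.
Block shear governs: 474 kN.

474 kN (block shear governs)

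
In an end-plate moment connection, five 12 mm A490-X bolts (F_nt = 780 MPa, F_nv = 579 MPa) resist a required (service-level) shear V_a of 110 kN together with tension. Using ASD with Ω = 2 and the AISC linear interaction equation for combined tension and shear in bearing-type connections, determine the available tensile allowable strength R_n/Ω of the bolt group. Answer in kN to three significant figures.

139 kN

A_b = π·12²/4 = 113.1 mm²; f_rv = 110 × 1000 / (5 × 113.1) = 194.5 MPa.
F'_nt = 1.3 F_nt − (Ω F_nt / F_nv) f_rv = 1.3·780 − (2·780/579)·194.5 = 489.9 MPa, capped at F_nt → F'_nt = 489.9 MPa.
R_n = F'_nt · A_b · n = 489.9 × 113.1 × 5 / 1000 = 277 kN.
Allowable strength R_n/Ω = 277 / 2 = 139 kN.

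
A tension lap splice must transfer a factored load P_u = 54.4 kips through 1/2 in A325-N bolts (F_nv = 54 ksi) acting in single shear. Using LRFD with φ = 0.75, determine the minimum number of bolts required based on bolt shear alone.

7 bolts

A_b = π·0.5²/4 = 0.1963 in².
Per-bolt design strength φR_n = 0.75 × 54 × 0.1963 × 1 = 7.952 kips.
n ≥ 54.4 / 7.952 = 6.841 → use 7 bolts.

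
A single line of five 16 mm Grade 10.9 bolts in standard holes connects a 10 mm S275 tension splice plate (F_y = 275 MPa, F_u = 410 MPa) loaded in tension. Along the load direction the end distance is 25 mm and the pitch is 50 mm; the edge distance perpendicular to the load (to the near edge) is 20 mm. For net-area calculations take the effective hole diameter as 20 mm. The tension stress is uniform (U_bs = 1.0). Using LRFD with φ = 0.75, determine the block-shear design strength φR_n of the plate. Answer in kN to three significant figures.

Shear plane L_v = 25 + 4·50 = 225 mm; A_gv = 225 × 10 = 2250 mm².
A_nv = (225 − 4.5·20) × 10 = 1350 mm².
A_nt = (20 − 0.5·20) × 10 = 100 mm².
0.6 F_u A_nv = 332.1 kN; 0.6 F_y A_gv = 371.2 kN → shear rupture governs the shear term.
R_n = 332.1 + 1.0 × 410 × 100 / 1000 = 373.1 kN.
Design strength φR_n = 0.75 × 373.1 = 280 kN.

280 kN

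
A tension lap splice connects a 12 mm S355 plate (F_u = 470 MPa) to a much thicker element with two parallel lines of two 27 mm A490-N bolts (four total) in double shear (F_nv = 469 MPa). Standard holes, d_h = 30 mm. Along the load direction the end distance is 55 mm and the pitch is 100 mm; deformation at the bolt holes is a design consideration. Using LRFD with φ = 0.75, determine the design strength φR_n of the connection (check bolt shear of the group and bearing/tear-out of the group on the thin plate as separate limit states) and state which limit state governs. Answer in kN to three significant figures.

954 kN (bearing governs)

Bolt shear: A_b = π·27²/4 = 572.6 mm²; R_n = 469 × 572.6 × 4 × 2 / 1000 = 2148 kN → 0.75 × 2148 = 1610 kN.
Bearing (1.2 l_c t F_u ≤ 2.4 d t F_u): upper limit = 2.4·27·12·470 / 1000 = 365.5 kN.
  Edge l_c = 55 − 30/2 = 40 → r_n = 270.7 kN; interior l_c = 100 − 30 = 70 → r_n = 365.5 kN.
  R_n,bearing = 2·270.7 + 2·365.5 = 1272 kN → 0.75 × 1272 = 954 kN.
Bearing governs: 954 kN.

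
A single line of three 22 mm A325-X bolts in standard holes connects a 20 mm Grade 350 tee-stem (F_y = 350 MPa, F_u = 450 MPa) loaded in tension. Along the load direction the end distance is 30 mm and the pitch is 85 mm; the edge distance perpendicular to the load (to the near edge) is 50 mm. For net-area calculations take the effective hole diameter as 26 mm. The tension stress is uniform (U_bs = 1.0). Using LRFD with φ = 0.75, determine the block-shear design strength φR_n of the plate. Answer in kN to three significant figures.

796 kN

Shear plane L_v = 30 + 2·85 = 200 mm; A_gv = 200 × 20 = 4000 mm².
A_nv = (200 − 2.5·26) × 20 = 2700 mm².
A_nt = (50 − 0.5·26) × 20 = 740 mm².
0.6 F_u A_nv = 729 kN; 0.6 F_y A_gv = 840 kN → shear rupture governs the shear term.
R_n = 729 + 1.0 × 450 × 740 / 1000 = 1062 kN.
Design strength φR_n = 0.75 × 1062 = 796 kN.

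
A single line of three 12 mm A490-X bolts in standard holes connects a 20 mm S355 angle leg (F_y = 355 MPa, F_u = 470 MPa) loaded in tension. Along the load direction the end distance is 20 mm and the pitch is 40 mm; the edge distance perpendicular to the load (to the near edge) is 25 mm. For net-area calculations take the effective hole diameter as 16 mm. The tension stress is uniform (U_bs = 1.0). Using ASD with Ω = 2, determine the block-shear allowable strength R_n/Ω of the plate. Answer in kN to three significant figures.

Shear plane L_v = 20 + 2·40 = 100 mm; A_gv = 100 × 20 = 2000 mm².
A_nv = (100 − 2.5·16) × 20 = 1200 mm².
A_nt = (25 − 0.5·16) × 20 = 340 mm².
0.6 F_u A_nv = 338.4 kN; 0.6 F_y A_gv = 426 kN → shear rupture governs the shear term.
R_n = 338.4 + 1.0 × 470 × 340 / 1000 = 498.2 kN.
Allowable strength R_n/Ω = 498.2 / 2 = 249 kN.

249 kN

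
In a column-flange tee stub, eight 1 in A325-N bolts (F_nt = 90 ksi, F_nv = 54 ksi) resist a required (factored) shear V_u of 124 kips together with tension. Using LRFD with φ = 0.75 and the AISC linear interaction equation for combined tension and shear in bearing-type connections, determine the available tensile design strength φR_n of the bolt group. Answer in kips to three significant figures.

A_b = π·1²/4 = 0.7854 in²; f_rv = 124 / (8 × 0.7854) = 19.74 ksi.
F'_nt = 1.3 F_nt − (F_nt / φF_nv) f_rv = 1.3·90 − (90/(0.75·54))·19.74 = 73.14 ksi, capped at F_nt → F'_nt = 73.14 ksi.
R_n = F'_nt · A_b · n = 73.14 × 0.7854 × 8 = 459.6 kips.
Design strength φR_n = 0.75 × 459.6 = 345 kips.

345 kips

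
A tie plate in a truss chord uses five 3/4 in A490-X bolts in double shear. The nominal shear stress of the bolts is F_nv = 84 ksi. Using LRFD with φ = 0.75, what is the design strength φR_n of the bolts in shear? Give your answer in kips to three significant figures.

A_b = π × 0.75² / 4 = 0.4418 in².
R_n = F_nv · A_b · n · n_s = 84 × 0.4418 × 5 × 2 = 371.1 kips.
Design strength φR_n = 0.75 × 371.1 = 278 kips.

278 kips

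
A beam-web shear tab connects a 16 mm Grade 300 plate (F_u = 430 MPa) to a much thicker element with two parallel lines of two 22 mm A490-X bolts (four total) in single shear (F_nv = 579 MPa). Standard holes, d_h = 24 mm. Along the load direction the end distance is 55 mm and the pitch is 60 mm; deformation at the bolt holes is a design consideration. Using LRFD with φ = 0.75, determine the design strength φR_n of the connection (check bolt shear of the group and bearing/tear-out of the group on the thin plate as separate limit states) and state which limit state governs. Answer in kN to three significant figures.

660 kN (bolt shear governs)

Bolt shear: A_b = π·22²/4 = 380.1 mm²; R_n = 579 × 380.1 × 4 × 1 / 1000 = 880.4 kN → 0.75 × 880.4 = 660 kN.
Bearing (1.2 l_c t F_u ≤ 2.4 d t F_u): upper limit = 2.4·22·16·430 / 1000 = 363.3 kN.
  Edge l_c = 55 − 24/2 = 43 → r_n = 355 kN; interior l_c = 60 − 24 = 36 → r_n = 297.2 kN.
  R_n,bearing = 2·355 + 2·297.2 = 1304 kN → 0.75 × 1304 = 978 kN.
Bolt shear governs: 660 kN.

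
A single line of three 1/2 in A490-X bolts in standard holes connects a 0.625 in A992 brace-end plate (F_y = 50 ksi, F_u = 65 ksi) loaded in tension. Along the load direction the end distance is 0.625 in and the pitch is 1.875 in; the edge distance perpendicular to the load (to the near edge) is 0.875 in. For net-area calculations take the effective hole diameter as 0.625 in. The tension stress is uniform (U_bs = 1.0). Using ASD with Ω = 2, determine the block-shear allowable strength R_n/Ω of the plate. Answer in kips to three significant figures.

45.7 kips

Shear plane L_v = 0.625 + 2·1.875 = 4.375 in; A_gv = 4.375 × 0.625 = 2.734 in².
A_nv = (4.375 − 2.5·0.625) × 0.625 = 1.758 in².
A_nt = (0.875 − 0.5·0.625) × 0.625 = 0.3516 in².
0.6 F_u A_nv = 68.55 kips; 0.6 F_y A_gv = 82.03 kips → shear rupture governs the shear term.
R_n = 68.55 + 1.0 × 65 × 0.3516 = 91.41 kips.
Allowable strength R_n/Ω = 91.41 / 2 = 45.7 kips.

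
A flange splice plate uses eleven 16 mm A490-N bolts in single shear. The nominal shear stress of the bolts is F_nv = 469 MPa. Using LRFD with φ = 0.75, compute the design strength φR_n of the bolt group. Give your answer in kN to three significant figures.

778 kN

A_b = π × 16² / 4 = 201.1 mm².
R_n = F_nv · A_b · n · n_s = 469 × 201.1 × 11 × 1 / 1000 = 1037 kN.
Design strength φR_n = 0.75 × 1037 = 778 kN.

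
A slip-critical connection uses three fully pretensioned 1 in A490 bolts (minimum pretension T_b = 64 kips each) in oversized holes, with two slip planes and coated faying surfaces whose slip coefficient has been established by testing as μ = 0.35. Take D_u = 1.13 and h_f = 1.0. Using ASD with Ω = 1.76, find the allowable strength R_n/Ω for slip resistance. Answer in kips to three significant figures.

86.3 kips

R_n = μ · D_u · h_f · T_b · n_s · n_b = 0.35 × 1.13 × 1.0 × 64 × 2 × 3 = 151.9 kips.
Allowable strength R_n/Ω = 151.9 / 1.76 = 86.3 kips.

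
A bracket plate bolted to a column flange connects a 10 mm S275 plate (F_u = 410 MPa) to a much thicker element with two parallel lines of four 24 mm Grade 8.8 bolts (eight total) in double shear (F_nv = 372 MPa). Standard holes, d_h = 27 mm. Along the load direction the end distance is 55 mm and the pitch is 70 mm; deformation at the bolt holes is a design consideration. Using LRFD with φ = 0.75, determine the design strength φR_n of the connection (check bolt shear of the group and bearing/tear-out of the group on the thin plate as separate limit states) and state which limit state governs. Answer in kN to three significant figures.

Bolt shear: A_b = π·24²/4 = 452.4 mm²; R_n = 372 × 452.4 × 8 × 2 / 1000 = 2693 kN → 0.75 × 2693 = 2020 kN.
Bearing (1.2 l_c t F_u ≤ 2.4 d t F_u): upper limit = 2.4·24·10·410 / 1000 = 236.2 kN.
  Edge l_c = 55 − 27/2 = 41.5 → r_n = 204.2 kN; interior l_c = 70 − 27 = 43 → r_n = 211.6 kN.
  R_n,bearing = 2·204.2 + 6·211.6 = 1678 kN → 0.75 × 1678 = 1260 kN.
Bearing governs: 1260 kN.

1260 kN (bearing governs)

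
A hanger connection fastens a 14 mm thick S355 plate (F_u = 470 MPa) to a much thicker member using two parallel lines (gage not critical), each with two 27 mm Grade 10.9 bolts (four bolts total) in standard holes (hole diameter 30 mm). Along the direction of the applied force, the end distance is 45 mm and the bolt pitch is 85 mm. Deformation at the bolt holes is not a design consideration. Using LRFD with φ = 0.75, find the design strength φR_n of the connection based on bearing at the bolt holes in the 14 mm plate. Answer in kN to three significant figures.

1240 kN

Per bolt r_n = 1.5 l_c t F_u ≤ 3.0 d t F_u; upper limit = 3.0 × 27 × 14 × 470 / 1000 = 533 kN.
Edge bolt: l_c = 45 − 30/2 = 30 mm → 1.5 × 30 × 14 × 470 / 1000 = 296.1 → r_n = 296.1 kN.
Interior bolts: l_c = 85 − 30 = 55 mm → 1.5 × 55 × 14 × 470 / 1000 = 542.9 → r_n = 533 kN.
R_n = 2 × 296.1 + 2 × 533 = 1658 kN.
Design strength φR_n = 0.75 × 1658 = 1240 kN.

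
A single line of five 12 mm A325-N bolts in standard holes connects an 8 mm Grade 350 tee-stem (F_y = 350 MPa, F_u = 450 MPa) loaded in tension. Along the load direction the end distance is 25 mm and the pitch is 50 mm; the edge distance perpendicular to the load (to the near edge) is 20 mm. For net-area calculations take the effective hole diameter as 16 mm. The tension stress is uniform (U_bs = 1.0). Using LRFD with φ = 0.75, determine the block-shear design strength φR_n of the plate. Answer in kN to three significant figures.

280 kN

Shear plane L_v = 25 + 4·50 = 225 mm; A_gv = 225 × 8 = 1800 mm².
A_nv = (225 − 4.5·16) × 8 = 1224 mm².
A_nt = (20 − 0.5·16) × 8 = 96 mm².
0.6 F_u A_nv = 330.5 kN; 0.6 F_y A_gv = 378 kN → shear rupture governs the shear term.
R_n = 330.5 + 1.0 × 450 × 96 / 1000 = 373.7 kN.
Design strength φR_n = 0.75 × 373.7 = 280 kN.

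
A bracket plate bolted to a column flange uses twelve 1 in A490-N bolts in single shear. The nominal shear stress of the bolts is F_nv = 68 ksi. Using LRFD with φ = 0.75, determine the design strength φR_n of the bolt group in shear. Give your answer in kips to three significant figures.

481 kips

A_b = π × 1² / 4 = 0.7854 in².
R_n = F_nv · A_b · n · n_s = 68 × 0.7854 × 12 × 1 = 640.9 kips.
Design strength φR_n = 0.75 × 640.9 = 481 kips.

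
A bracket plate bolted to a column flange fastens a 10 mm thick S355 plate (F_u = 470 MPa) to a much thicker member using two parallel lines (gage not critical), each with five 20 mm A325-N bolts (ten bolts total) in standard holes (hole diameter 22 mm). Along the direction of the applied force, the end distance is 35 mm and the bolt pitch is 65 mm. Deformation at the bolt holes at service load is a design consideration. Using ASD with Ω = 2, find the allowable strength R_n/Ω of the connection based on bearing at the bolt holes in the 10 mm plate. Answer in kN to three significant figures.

1040 kN

Per bolt r_n = 1.2 l_c t F_u ≤ 2.4 d t F_u; upper limit = 2.4 × 20 × 10 × 470 / 1000 = 225.6 kN.
Edge bolt: l_c = 35 − 22/2 = 24 mm → 1.2 × 24 × 10 × 470 / 1000 = 135.4 → r_n = 135.4 kN.
Interior bolts: l_c = 65 − 22 = 43 mm → 1.2 × 43 × 10 × 470 / 1000 = 242.5 → r_n = 225.6 kN.
R_n = 2 × 135.4 + 8 × 225.6 = 2076 kN.
Allowable strength R_n/Ω = 2076 / 2 = 1040 kN.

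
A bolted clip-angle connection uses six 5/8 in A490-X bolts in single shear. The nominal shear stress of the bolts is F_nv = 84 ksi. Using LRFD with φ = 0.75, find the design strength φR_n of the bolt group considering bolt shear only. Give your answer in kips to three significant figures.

A_b = π × 0.625² / 4 = 0.3068 in².
R_n = F_nv · A_b · n · n_s = 84 × 0.3068 × 6 × 1 = 154.6 kips.
Design strength φR_n = 0.75 × 154.6 = 116 kips.

116 kips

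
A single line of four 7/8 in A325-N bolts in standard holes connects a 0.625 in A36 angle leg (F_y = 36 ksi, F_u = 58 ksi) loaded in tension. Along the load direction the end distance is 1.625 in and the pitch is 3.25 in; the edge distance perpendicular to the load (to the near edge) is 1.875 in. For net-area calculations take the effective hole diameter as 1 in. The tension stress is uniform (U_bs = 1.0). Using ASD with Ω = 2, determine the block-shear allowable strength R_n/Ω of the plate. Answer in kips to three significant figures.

102 kips

Shear plane L_v = 1.625 + 3·3.25 = 11.38 in; A_gv = 11.38 × 0.625 = 7.109 in².
A_nv = (11.38 − 3.5·1) × 0.625 = 4.922 in².
A_nt = (1.875 − 0.5·1) × 0.625 = 0.8594 in².
0.6 F_u A_nv = 171.3 kips; 0.6 F_y A_gv = 153.6 kips → shear yielding governs the shear term.
R_n = 153.6 + 1.0 × 58 × 0.8594 = 203.4 kips.
Allowable strength R_n/Ω = 203.4 / 2 = 102 kips.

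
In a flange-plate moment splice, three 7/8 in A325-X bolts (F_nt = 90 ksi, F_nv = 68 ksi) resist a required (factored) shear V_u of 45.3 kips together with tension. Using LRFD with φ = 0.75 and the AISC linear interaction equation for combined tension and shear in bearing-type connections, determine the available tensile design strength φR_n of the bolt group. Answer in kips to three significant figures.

98.3 kips

A_b = π·0.875²/4 = 0.6013 in²; f_rv = 45.3 / (3 × 0.6013) = 25.11 ksi.
F'_nt = 1.3 F_nt − (F_nt / φF_nv) f_rv = 1.3·90 − (90/(0.75·68))·25.11 = 72.69 ksi, capped at F_nt → F'_nt = 72.69 ksi.
R_n = F'_nt · A_b · n = 72.69 × 0.6013 × 3 = 131.1 kips.
Design strength φR_n = 0.75 × 131.1 = 98.3 kips.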